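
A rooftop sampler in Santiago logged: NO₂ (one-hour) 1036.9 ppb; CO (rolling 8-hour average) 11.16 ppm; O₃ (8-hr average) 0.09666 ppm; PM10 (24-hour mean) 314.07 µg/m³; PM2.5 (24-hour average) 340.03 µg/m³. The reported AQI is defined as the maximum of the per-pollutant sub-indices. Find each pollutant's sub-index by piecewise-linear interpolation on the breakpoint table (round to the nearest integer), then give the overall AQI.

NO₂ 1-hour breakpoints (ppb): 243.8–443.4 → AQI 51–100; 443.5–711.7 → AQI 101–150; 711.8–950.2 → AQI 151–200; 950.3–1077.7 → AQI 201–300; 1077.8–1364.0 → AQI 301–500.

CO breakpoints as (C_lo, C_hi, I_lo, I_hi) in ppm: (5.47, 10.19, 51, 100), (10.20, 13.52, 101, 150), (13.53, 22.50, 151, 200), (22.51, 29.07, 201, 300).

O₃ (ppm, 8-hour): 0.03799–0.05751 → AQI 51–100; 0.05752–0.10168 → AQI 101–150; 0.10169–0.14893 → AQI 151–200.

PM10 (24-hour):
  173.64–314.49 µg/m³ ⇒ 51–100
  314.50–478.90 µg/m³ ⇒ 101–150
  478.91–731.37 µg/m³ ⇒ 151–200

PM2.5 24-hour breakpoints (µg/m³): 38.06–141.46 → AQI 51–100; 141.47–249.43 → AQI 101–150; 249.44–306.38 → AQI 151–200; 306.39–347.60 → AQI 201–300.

NO₂ 1036.9: bracket 950.3–1077.7 → index 201–300; slope 99/127.4, offset 86.6.
AQI = 201 + 99/127.4·86.6 ≈ 268.30 ⇒ 268.
CO: 11.16 ∈ [10.20, 13.52] ↔ index [101, 150].
101 + (11.16−10.20)·(150−101)/(13.52−10.20) = 101 + 0.96·49/3.32 ≈ 115.17, so AQI = 115.
O₃ 0.09666: bracket 0.05752–0.10168 → index 101–150; slope 49/0.04416, offset 0.03914.
AQI = 101 + 49/0.04416·0.03914 ≈ 144.43 ⇒ 144.
PM10: row 173.64–314.49 (AQI 51–100). (100−51)·(314.07−173.64)/(314.49−173.64) + 51 = 49·140.43/140.85 + 51 ≈ 99.85 → 100.
PM2.5: row 306.39–347.60 (AQI 201–300). (300−201)·(340.03−306.39)/(347.60−306.39) + 201 = 99·33.64/41.21 + 201 ≈ 281.81 → 282.
Sub-indices: NO₂→268, CO→115, O₃→144, PM10→100, PM2.5→282. Overall AQI = max = 282; dominant pollutant is PM2.5.
AQI 282: Very Unhealthy.

282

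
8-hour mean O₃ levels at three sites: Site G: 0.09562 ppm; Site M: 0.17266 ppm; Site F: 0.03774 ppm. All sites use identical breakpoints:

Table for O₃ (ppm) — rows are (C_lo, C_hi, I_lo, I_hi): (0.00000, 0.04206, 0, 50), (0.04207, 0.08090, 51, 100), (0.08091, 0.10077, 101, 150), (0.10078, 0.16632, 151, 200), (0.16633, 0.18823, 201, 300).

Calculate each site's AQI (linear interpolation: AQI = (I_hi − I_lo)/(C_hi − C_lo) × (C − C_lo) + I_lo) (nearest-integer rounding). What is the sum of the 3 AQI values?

412

Site G 0.09562: bracket 0.08091–0.10077 → index 101–150; slope 49/0.01986, offset 0.01471.
AQI = 101 + 49/0.01986·0.01471 ≈ 137.29 ⇒ 137.
Site M 0.17266: bracket 0.16633–0.18823 → index 201–300; slope 99/0.02190, offset 0.00633.
AQI = 201 + 99/0.02190·0.00633 ≈ 229.62 ⇒ 230.
Site F: 0.03774 ∈ [0.00000, 0.04206] ↔ index [0, 50].
0 + (0.03774−0.00000)·(50−0)/(0.04206−0.00000) = 0 + 0.03774·50/0.04206 ≈ 44.86, so AQI = 45.
AQIs: Site G=137, Site M=230, Site F=45. Sum = 137 + 230 + 45 = 412.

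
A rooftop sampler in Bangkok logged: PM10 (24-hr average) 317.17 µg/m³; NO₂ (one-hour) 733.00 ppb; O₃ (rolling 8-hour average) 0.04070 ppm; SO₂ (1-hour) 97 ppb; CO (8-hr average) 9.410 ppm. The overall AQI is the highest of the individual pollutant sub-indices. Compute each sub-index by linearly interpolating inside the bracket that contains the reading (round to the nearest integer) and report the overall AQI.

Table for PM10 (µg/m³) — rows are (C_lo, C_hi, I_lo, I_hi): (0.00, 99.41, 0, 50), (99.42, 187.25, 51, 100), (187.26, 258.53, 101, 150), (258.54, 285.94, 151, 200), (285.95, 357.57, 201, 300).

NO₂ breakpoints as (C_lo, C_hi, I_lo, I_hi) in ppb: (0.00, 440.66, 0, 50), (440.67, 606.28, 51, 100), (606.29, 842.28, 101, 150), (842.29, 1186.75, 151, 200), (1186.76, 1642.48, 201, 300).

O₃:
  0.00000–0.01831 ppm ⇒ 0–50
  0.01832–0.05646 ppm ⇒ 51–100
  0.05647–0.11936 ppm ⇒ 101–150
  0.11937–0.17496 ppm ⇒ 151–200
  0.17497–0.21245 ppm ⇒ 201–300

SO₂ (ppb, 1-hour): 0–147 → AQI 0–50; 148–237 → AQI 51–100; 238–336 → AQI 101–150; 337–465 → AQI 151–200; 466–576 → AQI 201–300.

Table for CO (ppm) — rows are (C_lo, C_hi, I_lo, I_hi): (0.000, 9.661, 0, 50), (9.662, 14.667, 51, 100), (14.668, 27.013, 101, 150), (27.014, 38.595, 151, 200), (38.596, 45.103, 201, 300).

244

PM10: row 285.95–357.57 (AQI 201–300). (300−201)·(317.17−285.95)/(357.57−285.95) + 201 = 99·31.22/71.62 + 201 ≈ 244.16 → 244.
NO₂ 733.00: bracket 606.29–842.28 → index 101–150; slope 49/235.99, offset 126.71.
AQI = 101 + 49/235.99·126.71 ≈ 127.31 ⇒ 127.
O₃: 0.04070 ∈ [0.01832, 0.05646] ↔ index [51, 100].
51 + (0.04070−0.01832)·(100−51)/(0.05646−0.01832) = 51 + 0.02238·49/0.03814 ≈ 79.75, so AQI = 80.
SO₂ 97: bracket 0–147 → index 0–50; slope 50/147, offset 97.
AQI = 0 + 50/147·97 ≈ 32.99 ⇒ 33.
CO: 9.410 ∈ [0.000, 9.661] ↔ index [0, 50].
0 + (9.410−0.000)·(50−0)/(9.661−0.000) = 0 + 9.410·50/9.661 ≈ 48.70, so AQI = 49.
Sub-indices: PM10→244, NO₂→127, O₃→80, SO₂→33, CO→49. Overall AQI = max = 244; dominant pollutant is PM10.
AQI 244: Very Unhealthy.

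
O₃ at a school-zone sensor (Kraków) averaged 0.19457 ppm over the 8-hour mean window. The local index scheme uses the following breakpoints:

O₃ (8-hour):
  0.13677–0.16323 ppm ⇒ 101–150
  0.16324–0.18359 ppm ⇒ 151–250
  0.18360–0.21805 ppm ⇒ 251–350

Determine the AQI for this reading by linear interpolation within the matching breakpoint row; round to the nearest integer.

O₃ 0.19457: bracket 0.18360–0.21805 → index 251–350; slope 99/0.03445, offset 0.01097.
AQI = 251 + 99/0.03445·0.01097 ≈ 282.52 ⇒ 283.

283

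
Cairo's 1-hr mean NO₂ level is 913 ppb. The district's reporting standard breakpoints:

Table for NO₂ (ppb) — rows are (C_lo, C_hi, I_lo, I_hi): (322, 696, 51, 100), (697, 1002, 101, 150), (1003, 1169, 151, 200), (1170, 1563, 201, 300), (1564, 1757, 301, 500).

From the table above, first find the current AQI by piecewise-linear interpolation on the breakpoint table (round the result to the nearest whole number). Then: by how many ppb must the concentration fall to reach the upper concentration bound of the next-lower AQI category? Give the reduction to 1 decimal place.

217.0

NO₂ 913: bracket 697–1002 → index 101–150; slope 49/305, offset 216.
AQI = 101 + 49/305·216 ≈ 135.70 ⇒ 136.
Current AQI 136 is in the Unhealthy for Sensitive Groups range (101–150). The next-lower category tops out at AQI 100, whose upper concentration bound is 696 ppb.
Reduction needed = 913 − 696 = 217.0 ppb.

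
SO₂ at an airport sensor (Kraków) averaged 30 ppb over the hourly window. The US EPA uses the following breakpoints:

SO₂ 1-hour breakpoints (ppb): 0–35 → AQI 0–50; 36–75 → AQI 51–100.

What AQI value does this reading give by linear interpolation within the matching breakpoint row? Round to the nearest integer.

SO₂: 30 ∈ [0, 35] ↔ index [0, 50].
0 + (30−0)·(50−0)/(35−0) = 0 + 30·50/35 ≈ 42.86, so AQI = 43.
AQI 43 falls in the Good category.

43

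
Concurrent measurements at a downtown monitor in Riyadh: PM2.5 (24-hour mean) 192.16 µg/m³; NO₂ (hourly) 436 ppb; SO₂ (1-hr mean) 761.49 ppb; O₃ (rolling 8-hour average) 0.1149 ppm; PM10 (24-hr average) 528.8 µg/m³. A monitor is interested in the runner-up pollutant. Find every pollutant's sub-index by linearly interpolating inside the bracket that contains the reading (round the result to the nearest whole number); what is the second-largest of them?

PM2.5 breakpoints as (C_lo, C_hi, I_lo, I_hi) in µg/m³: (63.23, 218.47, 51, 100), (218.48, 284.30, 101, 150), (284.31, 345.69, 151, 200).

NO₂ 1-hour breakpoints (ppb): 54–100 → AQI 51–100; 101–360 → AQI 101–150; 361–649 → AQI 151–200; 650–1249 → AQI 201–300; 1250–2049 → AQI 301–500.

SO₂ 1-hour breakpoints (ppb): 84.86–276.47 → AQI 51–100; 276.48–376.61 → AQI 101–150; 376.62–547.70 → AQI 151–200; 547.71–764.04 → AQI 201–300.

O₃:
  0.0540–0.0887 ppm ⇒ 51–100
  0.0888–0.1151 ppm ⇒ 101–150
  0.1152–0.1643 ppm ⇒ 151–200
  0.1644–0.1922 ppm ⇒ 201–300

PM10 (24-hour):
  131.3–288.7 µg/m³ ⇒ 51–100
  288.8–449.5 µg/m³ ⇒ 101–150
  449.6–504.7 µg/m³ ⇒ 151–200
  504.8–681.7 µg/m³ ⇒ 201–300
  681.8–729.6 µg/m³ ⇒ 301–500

214

PM2.5: 192.16 ∈ [63.23, 218.47] ↔ index [51, 100].
51 + (192.16−63.23)·(100−51)/(218.47−63.23) = 51 + 128.93·49/155.24 ≈ 91.70, so AQI = 92.
NO₂: 436 lies in 361–649, so I_lo=151, I_hi=200, C_lo=361, C_hi=649.
(200−151)/(649−361) × (436−361) + 151 = 49/288 × 75 + 151 ≈ 163.76 → 164.
SO₂: 761.49 ∈ [547.71, 764.04] ↔ index [201, 300].
201 + (761.49−547.71)·(300−201)/(764.04−547.71) = 201 + 213.78·99/216.33 ≈ 298.83, so AQI = 299.
O₃: 0.1149 lies in 0.0888–0.1151, so I_lo=101, I_hi=150, C_lo=0.0888, C_hi=0.1151.
(150−101)/(0.1151−0.0888) × (0.1149−0.0888) + 101 = 49/0.0263 × 0.0261 + 101 ≈ 149.63 → 150.
PM10 528.8: bracket 504.8–681.7 → index 201–300; slope 99/176.9, offset 24.0.
AQI = 201 + 99/176.9·24.0 ≈ 214.43 ⇒ 214.
Sub-indices: PM2.5→92, NO₂→164, SO₂→299, O₃→150, PM10→214. Ranked high→low: 299, 214, 164, 150, 92. Second-highest sub-index = 214.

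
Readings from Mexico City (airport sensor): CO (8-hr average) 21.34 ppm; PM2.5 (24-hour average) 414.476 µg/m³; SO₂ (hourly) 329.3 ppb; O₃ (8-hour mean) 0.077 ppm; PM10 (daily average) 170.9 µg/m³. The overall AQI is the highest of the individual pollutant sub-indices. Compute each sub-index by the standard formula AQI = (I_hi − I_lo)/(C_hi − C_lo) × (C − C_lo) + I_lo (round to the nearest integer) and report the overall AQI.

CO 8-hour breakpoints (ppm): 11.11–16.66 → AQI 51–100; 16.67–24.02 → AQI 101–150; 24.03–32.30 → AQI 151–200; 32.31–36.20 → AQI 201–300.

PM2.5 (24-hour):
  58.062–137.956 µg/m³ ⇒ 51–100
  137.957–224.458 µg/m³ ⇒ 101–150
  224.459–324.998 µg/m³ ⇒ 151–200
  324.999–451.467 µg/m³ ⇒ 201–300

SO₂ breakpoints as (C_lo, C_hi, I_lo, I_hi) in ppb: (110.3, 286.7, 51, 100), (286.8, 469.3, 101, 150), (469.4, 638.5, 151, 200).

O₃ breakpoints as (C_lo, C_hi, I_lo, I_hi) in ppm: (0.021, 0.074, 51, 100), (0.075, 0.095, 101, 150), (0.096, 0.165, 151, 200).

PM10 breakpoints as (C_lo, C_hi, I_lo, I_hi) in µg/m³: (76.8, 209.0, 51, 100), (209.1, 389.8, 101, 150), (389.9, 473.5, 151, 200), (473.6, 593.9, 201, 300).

CO: 21.34 ∈ [16.67, 24.02] ↔ index [101, 150].
101 + (21.34−16.67)·(150−101)/(24.02−16.67) = 101 + 4.67·49/7.35 ≈ 132.13, so AQI = 132.
PM2.5: row 324.999–451.467 (AQI 201–300). (300−201)·(414.476−324.999)/(451.467−324.999) + 201 = 99·89.477/126.468 + 201 ≈ 271.04 → 271.
SO₂: 329.3 ∈ [286.8, 469.3] ↔ index [101, 150].
101 + (329.3−286.8)·(150−101)/(469.3−286.8) = 101 + 42.5·49/182.5 ≈ 112.41, so AQI = 112.
O₃: 0.077 lies in 0.075–0.095, so I_lo=101, I_hi=150, C_lo=0.075, C_hi=0.095.
(150−101)/(0.095−0.075) × (0.077−0.075) + 101 = 49/0.020 × 0.002 + 101 ≈ 105.90 → 106.
PM10: 170.9 lies in 76.8–209.0, so I_lo=51, I_hi=100, C_lo=76.8, C_hi=209.0.
(100−51)/(209.0−76.8) × (170.9−76.8) + 51 = 49/132.2 × 94.1 + 51 ≈ 85.88 → 86.
Sub-indices: CO→132, PM2.5→271, SO₂→112, O₃→106, PM10→86. Overall AQI = max = 271; dominant pollutant is PM2.5.

271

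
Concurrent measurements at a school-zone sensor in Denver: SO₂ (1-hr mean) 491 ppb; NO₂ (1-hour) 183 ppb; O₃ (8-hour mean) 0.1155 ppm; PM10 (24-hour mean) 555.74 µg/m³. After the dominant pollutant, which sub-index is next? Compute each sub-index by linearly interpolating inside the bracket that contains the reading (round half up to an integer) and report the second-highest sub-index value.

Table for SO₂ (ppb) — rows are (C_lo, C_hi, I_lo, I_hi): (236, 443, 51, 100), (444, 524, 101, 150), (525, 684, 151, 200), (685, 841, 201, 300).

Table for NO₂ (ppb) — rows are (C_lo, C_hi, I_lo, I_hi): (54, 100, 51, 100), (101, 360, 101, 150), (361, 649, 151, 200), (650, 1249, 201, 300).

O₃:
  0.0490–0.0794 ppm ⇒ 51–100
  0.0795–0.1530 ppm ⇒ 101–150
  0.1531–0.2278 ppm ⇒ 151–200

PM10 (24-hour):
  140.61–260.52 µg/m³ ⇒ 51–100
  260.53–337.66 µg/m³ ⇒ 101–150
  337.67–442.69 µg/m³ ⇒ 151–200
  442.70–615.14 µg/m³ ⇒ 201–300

130

SO₂ 491: bracket 444–524 → index 101–150; slope 49/80, offset 47.
AQI = 101 + 49/80·47 ≈ 129.79 ⇒ 130.
NO₂: row 101–360 (AQI 101–150). (150−101)·(183−101)/(360−101) + 101 = 49·82/259 + 101 ≈ 116.51 → 117.
O₃: 0.1155 ∈ [0.0795, 0.1530] ↔ index [101, 150].
101 + (0.1155−0.0795)·(150−101)/(0.1530−0.0795) = 101 + 0.0360·49/0.0735 ≈ 125.00, so AQI = 125.
PM10 555.74: bracket 442.70–615.14 → index 201–300; slope 99/172.44, offset 113.04.
AQI = 201 + 99/172.44·113.04 ≈ 265.90 ⇒ 266.
Sub-indices: SO₂→130, NO₂→117, O₃→125, PM10→266. Ranked high→low: 266, 130, 125, 117. Second-highest sub-index = 130.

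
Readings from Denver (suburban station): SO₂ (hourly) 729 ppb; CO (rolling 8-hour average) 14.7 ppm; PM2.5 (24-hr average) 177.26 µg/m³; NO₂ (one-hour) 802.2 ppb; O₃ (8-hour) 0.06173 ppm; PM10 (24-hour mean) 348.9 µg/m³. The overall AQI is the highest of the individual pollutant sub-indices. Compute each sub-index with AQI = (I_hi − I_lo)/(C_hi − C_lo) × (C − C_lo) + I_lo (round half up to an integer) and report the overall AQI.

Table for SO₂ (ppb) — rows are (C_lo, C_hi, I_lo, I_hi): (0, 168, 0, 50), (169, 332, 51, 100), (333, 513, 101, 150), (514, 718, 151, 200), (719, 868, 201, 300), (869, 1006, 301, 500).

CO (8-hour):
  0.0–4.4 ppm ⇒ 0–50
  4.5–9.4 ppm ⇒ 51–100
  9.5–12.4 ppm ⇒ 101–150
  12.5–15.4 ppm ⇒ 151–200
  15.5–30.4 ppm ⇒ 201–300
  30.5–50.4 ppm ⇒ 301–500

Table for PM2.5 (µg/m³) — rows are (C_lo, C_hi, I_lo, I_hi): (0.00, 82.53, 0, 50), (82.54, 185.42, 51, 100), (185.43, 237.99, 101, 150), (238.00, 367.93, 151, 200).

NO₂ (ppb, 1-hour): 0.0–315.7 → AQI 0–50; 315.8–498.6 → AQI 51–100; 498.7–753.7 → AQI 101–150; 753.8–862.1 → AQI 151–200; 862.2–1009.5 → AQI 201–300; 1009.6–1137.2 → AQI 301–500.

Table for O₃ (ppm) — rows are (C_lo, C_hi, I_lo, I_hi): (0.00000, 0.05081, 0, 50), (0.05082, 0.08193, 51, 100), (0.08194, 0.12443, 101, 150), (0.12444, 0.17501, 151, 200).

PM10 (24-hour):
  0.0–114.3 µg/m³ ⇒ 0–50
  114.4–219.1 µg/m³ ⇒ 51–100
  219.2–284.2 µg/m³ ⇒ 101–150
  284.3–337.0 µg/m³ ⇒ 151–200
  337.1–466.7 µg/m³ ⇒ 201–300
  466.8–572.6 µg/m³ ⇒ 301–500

SO₂: 729 lies in 719–868, so I_lo=201, I_hi=300, C_lo=719, C_hi=868.
(300−201)/(868−719) × (729−719) + 201 = 99/149 × 10 + 201 ≈ 207.64 → 208.
CO: row 12.5–15.4 (AQI 151–200). (200−151)·(14.7−12.5)/(15.4−12.5) + 151 = 49·2.2/2.9 + 151 ≈ 188.17 → 188.
PM2.5: row 82.54–185.42 (AQI 51–100). (100−51)·(177.26−82.54)/(185.42−82.54) + 51 = 49·94.72/102.88 + 51 ≈ 96.11 → 96.
NO₂: row 753.8–862.1 (AQI 151–200). (200−151)·(802.2−753.8)/(862.1−753.8) + 151 = 49·48.4/108.3 + 151 ≈ 172.90 → 173.
O₃: row 0.05082–0.08193 (AQI 51–100). (100−51)·(0.06173−0.05082)/(0.08193−0.05082) + 51 = 49·0.01091/0.03111 + 51 ≈ 68.18 → 68.
PM10: 348.9 lies in 337.1–466.7, so I_lo=201, I_hi=300, C_lo=337.1, C_hi=466.7.
(300−201)/(466.7−337.1) × (348.9−337.1) + 201 = 99/129.6 × 11.8 + 201 ≈ 210.01 → 210.
Sub-indices: SO₂→208, CO→188, PM2.5→96, NO₂→173, O₃→68, PM10→210. Overall AQI = max = 210; dominant pollutant is PM10.

210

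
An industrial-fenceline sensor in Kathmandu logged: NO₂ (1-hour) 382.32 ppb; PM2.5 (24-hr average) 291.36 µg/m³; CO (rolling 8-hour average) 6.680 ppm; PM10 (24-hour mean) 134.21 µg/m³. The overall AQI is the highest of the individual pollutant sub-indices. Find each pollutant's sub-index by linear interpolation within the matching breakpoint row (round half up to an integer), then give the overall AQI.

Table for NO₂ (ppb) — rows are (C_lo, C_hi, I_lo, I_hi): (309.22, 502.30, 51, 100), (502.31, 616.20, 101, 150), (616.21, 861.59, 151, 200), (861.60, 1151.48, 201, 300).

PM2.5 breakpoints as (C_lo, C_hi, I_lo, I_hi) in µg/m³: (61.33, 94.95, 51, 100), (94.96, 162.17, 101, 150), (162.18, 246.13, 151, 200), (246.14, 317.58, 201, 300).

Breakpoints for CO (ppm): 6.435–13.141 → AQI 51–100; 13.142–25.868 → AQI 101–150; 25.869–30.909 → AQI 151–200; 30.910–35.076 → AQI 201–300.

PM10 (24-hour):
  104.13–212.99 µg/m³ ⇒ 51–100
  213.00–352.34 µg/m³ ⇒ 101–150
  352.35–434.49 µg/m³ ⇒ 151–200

264

NO₂ 382.32: bracket 309.22–502.30 → index 51–100; slope 49/193.08, offset 73.10.
AQI = 51 + 49/193.08·73.10 ≈ 69.55 ⇒ 70.
PM2.5: 291.36 ∈ [246.14, 317.58] ↔ index [201, 300].
201 + (291.36−246.14)·(300−201)/(317.58−246.14) = 201 + 45.22·99/71.44 ≈ 263.66, so AQI = 264.
CO: row 6.435–13.141 (AQI 51–100). (100−51)·(6.680−6.435)/(13.141−6.435) + 51 = 49·0.245/6.706 + 51 ≈ 52.79 → 53.
PM10: row 104.13–212.99 (AQI 51–100). (100−51)·(134.21−104.13)/(212.99−104.13) + 51 = 49·30.08/108.86 + 51 ≈ 64.54 → 65.
Sub-indices: NO₂→70, PM2.5→264, CO→53, PM10→65. Overall AQI = max = 264; dominant pollutant is PM2.5.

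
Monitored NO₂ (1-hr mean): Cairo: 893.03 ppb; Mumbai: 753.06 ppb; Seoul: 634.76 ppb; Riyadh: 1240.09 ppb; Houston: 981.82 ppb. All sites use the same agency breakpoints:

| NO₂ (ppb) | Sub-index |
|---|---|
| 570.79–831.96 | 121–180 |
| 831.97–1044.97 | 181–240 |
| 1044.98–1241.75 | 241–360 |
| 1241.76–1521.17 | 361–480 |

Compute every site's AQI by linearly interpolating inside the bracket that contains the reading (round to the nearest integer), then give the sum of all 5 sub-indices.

Cairo: 893.03 ∈ [831.97, 1044.97] ↔ index [181, 240].
181 + (893.03−831.97)·(240−181)/(1044.97−831.97) = 181 + 61.06·59/213.00 ≈ 197.91, so AQI = 198.
Mumbai: 753.06 ∈ [570.79, 831.96] ↔ index [121, 180].
121 + (753.06−570.79)·(180−121)/(831.96−570.79) = 121 + 182.27·59/261.17 ≈ 162.18, so AQI = 162.
Seoul: row 570.79–831.96 (AQI 121–180). (180−121)·(634.76−570.79)/(831.96−570.79) + 121 = 59·63.97/261.17 + 121 ≈ 135.45 → 135.
Riyadh: 1240.09 ∈ [1044.98, 1241.75] ↔ index [241, 360].
241 + (1240.09−1044.98)·(360−241)/(1241.75−1044.98) = 241 + 195.11·119/196.77 ≈ 359.00, so AQI = 359.
Houston: 981.82 lies in 831.97–1044.97, so I_lo=181, I_hi=240, C_lo=831.97, C_hi=1044.97.
(240−181)/(1044.97−831.97) × (981.82−831.97) + 181 = 59/213.00 × 149.85 + 181 ≈ 222.51 → 223.
AQIs: Cairo=198, Mumbai=162, Seoul=135, Riyadh=359, Houston=223. Sum = 198 + 162 + 135 + 359 + 223 = 1077.

1077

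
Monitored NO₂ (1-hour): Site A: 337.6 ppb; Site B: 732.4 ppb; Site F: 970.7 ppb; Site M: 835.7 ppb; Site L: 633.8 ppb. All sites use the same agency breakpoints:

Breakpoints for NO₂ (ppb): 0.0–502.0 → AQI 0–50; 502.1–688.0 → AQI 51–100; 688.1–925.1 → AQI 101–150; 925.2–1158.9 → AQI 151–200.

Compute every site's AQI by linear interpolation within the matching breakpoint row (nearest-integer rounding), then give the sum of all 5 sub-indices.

523

Site A 337.6: bracket 0.0–502.0 → index 0–50; slope 50/502.0, offset 337.6.
AQI = 0 + 50/502.0·337.6 ≈ 33.63 ⇒ 34.
Site B: row 688.1–925.1 (AQI 101–150). (150−101)·(732.4−688.1)/(925.1−688.1) + 101 = 49·44.3/237.0 + 101 ≈ 110.16 → 110.
Site F 970.7: bracket 925.2–1158.9 → index 151–200; slope 49/233.7, offset 45.5.
AQI = 151 + 49/233.7·45.5 ≈ 160.54 ⇒ 161.
Site M: row 688.1–925.1 (AQI 101–150). (150−101)·(835.7−688.1)/(925.1−688.1) + 101 = 49·147.6/237.0 + 101 ≈ 131.52 → 132.
Site L: 633.8 ∈ [502.1, 688.0] ↔ index [51, 100].
51 + (633.8−502.1)·(100−51)/(688.0−502.1) = 51 + 131.7·49/185.9 ≈ 85.71, so AQI = 86.
AQIs: Site A=34, Site B=110, Site F=161, Site M=132, Site L=86. Sum = 34 + 110 + 161 + 132 + 86 = 523.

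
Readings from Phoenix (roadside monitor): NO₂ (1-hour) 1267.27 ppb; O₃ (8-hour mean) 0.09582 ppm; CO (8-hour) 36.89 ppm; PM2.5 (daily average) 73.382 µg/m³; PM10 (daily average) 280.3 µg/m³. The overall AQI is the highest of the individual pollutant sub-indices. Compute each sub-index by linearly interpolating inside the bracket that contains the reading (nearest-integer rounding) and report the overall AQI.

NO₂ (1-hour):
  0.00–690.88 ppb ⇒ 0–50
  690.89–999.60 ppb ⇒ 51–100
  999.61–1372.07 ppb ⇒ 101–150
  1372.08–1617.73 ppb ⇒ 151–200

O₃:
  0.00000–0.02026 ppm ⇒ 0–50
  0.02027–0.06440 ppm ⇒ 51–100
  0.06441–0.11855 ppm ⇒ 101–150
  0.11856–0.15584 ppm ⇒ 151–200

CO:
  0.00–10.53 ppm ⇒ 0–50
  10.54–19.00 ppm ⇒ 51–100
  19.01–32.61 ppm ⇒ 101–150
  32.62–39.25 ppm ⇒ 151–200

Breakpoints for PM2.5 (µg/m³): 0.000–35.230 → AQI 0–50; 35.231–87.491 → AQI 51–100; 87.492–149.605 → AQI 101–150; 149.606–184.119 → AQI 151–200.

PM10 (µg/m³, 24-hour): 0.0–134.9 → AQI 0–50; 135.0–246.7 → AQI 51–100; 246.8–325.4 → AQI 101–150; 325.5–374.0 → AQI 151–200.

183

NO₂: 1267.27 ∈ [999.61, 1372.07] ↔ index [101, 150].
101 + (1267.27−999.61)·(150−101)/(1372.07−999.61) = 101 + 267.66·49/372.46 ≈ 136.21, so AQI = 136.
O₃: 0.09582 lies in 0.06441–0.11855, so I_lo=101, I_hi=150, C_lo=0.06441, C_hi=0.11855.
(150−101)/(0.11855−0.06441) × (0.09582−0.06441) + 101 = 49/0.05414 × 0.03141 + 101 ≈ 129.43 → 129.
CO: 36.89 lies in 32.62–39.25, so I_lo=151, I_hi=200, C_lo=32.62, C_hi=39.25.
(200−151)/(39.25−32.62) × (36.89−32.62) + 151 = 49/6.63 × 4.27 + 151 ≈ 182.56 → 183.
PM2.5 73.382: bracket 35.231–87.491 → index 51–100; slope 49/52.260, offset 38.151.
AQI = 51 + 49/52.260·38.151 ≈ 86.77 ⇒ 87.
PM10 280.3: bracket 246.8–325.4 → index 101–150; slope 49/78.6, offset 33.5.
AQI = 101 + 49/78.6·33.5 ≈ 121.88 ⇒ 122.
Sub-indices: NO₂→136, O₃→129, CO→183, PM2.5→87, PM10→122. Overall AQI = max = 183; dominant pollutant is CO.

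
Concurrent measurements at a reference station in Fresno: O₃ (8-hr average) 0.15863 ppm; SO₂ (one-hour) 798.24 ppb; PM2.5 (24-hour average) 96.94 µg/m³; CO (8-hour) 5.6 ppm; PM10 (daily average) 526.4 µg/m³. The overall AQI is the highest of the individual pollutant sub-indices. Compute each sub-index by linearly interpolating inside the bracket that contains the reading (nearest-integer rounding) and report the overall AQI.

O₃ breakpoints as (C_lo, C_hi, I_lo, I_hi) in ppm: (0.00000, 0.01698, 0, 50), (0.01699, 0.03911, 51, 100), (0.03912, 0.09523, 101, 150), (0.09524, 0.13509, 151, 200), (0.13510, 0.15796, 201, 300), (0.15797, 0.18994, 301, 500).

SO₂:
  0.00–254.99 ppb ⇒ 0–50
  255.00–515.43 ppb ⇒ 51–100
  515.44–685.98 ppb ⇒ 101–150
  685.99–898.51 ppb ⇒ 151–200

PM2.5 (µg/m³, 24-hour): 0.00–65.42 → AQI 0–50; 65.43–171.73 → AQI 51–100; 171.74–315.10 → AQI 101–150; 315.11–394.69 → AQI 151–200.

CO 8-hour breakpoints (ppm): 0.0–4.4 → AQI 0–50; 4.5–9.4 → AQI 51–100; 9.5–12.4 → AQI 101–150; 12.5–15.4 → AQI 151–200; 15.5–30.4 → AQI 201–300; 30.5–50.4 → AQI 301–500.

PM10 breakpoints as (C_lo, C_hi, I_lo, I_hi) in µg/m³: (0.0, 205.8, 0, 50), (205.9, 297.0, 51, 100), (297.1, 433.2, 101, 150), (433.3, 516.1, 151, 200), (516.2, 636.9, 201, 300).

O₃: row 0.15797–0.18994 (AQI 301–500). (500−301)·(0.15863−0.15797)/(0.18994−0.15797) + 301 = 199·0.00066/0.03197 + 301 ≈ 305.11 → 305.
SO₂: 798.24 ∈ [685.99, 898.51] ↔ index [151, 200].
151 + (798.24−685.99)·(200−151)/(898.51−685.99) = 151 + 112.25·49/212.52 ≈ 176.88, so AQI = 177.
PM2.5: 96.94 lies in 65.43–171.73, so I_lo=51, I_hi=100, C_lo=65.43, C_hi=171.73.
(100−51)/(171.73−65.43) × (96.94−65.43) + 51 = 49/106.30 × 31.51 + 51 ≈ 65.52 → 66.
CO: 5.6 lies in 4.5–9.4, so I_lo=51, I_hi=100, C_lo=4.5, C_hi=9.4.
(100−51)/(9.4−4.5) × (5.6−4.5) + 51 = 49/4.9 × 1.1 + 51 ≈ 62.00 → 62.
PM10: row 516.2–636.9 (AQI 201–300). (300−201)·(526.4−516.2)/(636.9−516.2) + 201 = 99·10.2/120.7 + 201 ≈ 209.37 → 209.
Sub-indices: O₃→305, SO₂→177, PM2.5→66, CO→62, PM10→209. Overall AQI = max = 305; dominant pollutant is O₃.

305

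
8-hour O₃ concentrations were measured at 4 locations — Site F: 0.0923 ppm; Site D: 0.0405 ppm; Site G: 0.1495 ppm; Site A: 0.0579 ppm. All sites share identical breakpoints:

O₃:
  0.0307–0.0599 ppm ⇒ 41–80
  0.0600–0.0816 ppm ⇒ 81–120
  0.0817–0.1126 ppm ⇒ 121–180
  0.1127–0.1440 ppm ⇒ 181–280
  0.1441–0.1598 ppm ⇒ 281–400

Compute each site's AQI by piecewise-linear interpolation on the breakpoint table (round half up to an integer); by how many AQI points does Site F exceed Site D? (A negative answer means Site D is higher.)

87

Site F: 0.0923 lies in 0.0817–0.1126, so I_lo=121, I_hi=180, C_lo=0.0817, C_hi=0.1126.
(180−121)/(0.1126−0.0817) × (0.0923−0.0817) + 121 = 59/0.0309 × 0.0106 + 121 ≈ 141.24 → 141.
Site D: row 0.0307–0.0599 (AQI 41–80). (80−41)·(0.0405−0.0307)/(0.0599−0.0307) + 41 = 39·0.0098/0.0292 + 41 ≈ 54.09 → 54.
Site G: 0.1495 lies in 0.1441–0.1598, so I_lo=281, I_hi=400, C_lo=0.1441, C_hi=0.1598.
(400−281)/(0.1598−0.1441) × (0.1495−0.1441) + 281 = 119/0.0157 × 0.0054 + 281 ≈ 321.93 → 322.
Site A: 0.0579 lies in 0.0307–0.0599, so I_lo=41, I_hi=80, C_lo=0.0307, C_hi=0.0599.
(80−41)/(0.0599−0.0307) × (0.0579−0.0307) + 41 = 39/0.0292 × 0.0272 + 41 ≈ 77.33 → 77.
AQIs: Site F=141, Site D=54, Site G=322, Site A=77. Site F (141) − Site D (54) = 87.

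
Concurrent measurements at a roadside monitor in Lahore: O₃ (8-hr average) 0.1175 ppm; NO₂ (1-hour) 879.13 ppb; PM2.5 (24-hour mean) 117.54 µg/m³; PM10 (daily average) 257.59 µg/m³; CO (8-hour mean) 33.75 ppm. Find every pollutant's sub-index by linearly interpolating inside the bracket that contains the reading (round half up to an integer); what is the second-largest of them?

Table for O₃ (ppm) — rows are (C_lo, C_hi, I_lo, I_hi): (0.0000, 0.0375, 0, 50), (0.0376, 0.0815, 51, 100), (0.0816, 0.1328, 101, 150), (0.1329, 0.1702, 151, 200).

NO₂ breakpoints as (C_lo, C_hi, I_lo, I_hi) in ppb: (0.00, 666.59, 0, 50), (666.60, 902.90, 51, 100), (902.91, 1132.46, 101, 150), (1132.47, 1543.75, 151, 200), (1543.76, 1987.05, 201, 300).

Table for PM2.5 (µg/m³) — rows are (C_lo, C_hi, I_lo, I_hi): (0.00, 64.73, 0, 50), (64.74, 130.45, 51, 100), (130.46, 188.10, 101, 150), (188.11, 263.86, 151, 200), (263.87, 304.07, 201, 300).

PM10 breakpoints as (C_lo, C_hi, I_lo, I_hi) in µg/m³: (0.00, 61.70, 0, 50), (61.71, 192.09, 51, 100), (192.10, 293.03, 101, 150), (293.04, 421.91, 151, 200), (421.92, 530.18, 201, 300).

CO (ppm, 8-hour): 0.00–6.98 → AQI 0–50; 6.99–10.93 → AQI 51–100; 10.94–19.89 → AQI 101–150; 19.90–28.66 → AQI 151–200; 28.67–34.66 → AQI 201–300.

O₃: row 0.0816–0.1328 (AQI 101–150). (150−101)·(0.1175−0.0816)/(0.1328−0.0816) + 101 = 49·0.0359/0.0512 + 101 ≈ 135.36 → 135.
NO₂: 879.13 lies in 666.60–902.90, so I_lo=51, I_hi=100, C_lo=666.60, C_hi=902.90.
(100−51)/(902.90−666.60) × (879.13−666.60) + 51 = 49/236.30 × 212.53 + 51 ≈ 95.07 → 95.
PM2.5 117.54: bracket 64.74–130.45 → index 51–100; slope 49/65.71, offset 52.80.
AQI = 51 + 49/65.71·52.80 ≈ 90.37 ⇒ 90.
PM10: 257.59 lies in 192.10–293.03, so I_lo=101, I_hi=150, C_lo=192.10, C_hi=293.03.
(150−101)/(293.03−192.10) × (257.59−192.10) + 101 = 49/100.93 × 65.49 + 101 ≈ 132.79 → 133.
CO 33.75: bracket 28.67–34.66 → index 201–300; slope 99/5.99, offset 5.08.
AQI = 201 + 99/5.99·5.08 ≈ 284.96 ⇒ 285.
Sub-indices: O₃→135, NO₂→95, PM2.5→90, PM10→133, CO→285. Ranked high→low: 285, 135, 133, 95, 90. Second-highest sub-index = 135.

135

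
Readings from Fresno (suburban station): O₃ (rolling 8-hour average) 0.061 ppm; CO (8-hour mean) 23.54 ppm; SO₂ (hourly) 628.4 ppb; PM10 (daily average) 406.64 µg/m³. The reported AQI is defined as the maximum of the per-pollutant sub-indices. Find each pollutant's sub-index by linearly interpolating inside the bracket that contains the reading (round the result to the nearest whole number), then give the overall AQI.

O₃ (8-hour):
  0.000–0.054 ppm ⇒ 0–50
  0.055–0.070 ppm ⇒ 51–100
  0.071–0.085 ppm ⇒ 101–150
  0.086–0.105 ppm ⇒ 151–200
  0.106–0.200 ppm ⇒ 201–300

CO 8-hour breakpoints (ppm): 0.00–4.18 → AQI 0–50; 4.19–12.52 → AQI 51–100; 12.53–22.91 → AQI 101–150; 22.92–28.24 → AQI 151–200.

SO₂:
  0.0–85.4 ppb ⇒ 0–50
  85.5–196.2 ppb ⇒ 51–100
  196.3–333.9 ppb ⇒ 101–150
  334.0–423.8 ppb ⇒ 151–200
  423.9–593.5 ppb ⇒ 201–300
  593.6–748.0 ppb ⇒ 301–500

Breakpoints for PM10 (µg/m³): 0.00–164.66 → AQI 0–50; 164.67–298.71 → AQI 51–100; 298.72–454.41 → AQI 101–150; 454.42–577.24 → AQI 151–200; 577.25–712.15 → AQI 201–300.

346

O₃ 0.061: bracket 0.055–0.070 → index 51–100; slope 49/0.015, offset 0.006.
AQI = 51 + 49/0.015·0.006 ≈ 70.60 ⇒ 71.
CO 23.54: bracket 22.92–28.24 → index 151–200; slope 49/5.32, offset 0.62.
AQI = 151 + 49/5.32·0.62 ≈ 156.71 ⇒ 157.
SO₂: 628.4 lies in 593.6–748.0, so I_lo=301, I_hi=500, C_lo=593.6, C_hi=748.0.
(500−301)/(748.0−593.6) × (628.4−593.6) + 301 = 199/154.4 × 34.8 + 301 ≈ 345.85 → 346.
PM10: 406.64 ∈ [298.72, 454.41] ↔ index [101, 150].
101 + (406.64−298.72)·(150−101)/(454.41−298.72) = 101 + 107.92·49/155.69 ≈ 134.97, so AQI = 135.
Sub-indices: O₃→71, CO→157, SO₂→346, PM10→135. Overall AQI = max = 346; dominant pollutant is SO₂.
AQI 346: Hazardous.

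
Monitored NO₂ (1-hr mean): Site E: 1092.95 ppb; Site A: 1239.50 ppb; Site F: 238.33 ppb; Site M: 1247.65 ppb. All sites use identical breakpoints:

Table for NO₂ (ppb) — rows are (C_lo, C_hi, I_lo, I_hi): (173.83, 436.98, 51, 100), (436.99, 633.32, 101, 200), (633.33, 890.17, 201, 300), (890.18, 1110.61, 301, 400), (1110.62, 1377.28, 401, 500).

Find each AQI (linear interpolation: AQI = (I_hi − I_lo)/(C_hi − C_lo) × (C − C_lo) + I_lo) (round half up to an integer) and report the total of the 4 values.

Site E: 1092.95 ∈ [890.18, 1110.61] ↔ index [301, 400].
301 + (1092.95−890.18)·(400−301)/(1110.61−890.18) = 301 + 202.77·99/220.43 ≈ 392.07, so AQI = 392.
Site A: 1239.50 lies in 1110.62–1377.28, so I_lo=401, I_hi=500, C_lo=1110.62, C_hi=1377.28.
(500−401)/(1377.28−1110.62) × (1239.50−1110.62) + 401 = 99/266.66 × 128.88 + 401 ≈ 448.85 → 449.
Site F: row 173.83–436.98 (AQI 51–100). (100−51)·(238.33−173.83)/(436.98−173.83) + 51 = 49·64.50/263.15 + 51 ≈ 63.01 → 63.
Site M: 1247.65 lies in 1110.62–1377.28, so I_lo=401, I_hi=500, C_lo=1110.62, C_hi=1377.28.
(500−401)/(1377.28−1110.62) × (1247.65−1110.62) + 401 = 99/266.66 × 137.03 + 401 ≈ 451.87 → 452.
AQIs: Site E=392, Site A=449, Site F=63, Site M=452. Sum = 392 + 449 + 63 + 452 = 1356.

1356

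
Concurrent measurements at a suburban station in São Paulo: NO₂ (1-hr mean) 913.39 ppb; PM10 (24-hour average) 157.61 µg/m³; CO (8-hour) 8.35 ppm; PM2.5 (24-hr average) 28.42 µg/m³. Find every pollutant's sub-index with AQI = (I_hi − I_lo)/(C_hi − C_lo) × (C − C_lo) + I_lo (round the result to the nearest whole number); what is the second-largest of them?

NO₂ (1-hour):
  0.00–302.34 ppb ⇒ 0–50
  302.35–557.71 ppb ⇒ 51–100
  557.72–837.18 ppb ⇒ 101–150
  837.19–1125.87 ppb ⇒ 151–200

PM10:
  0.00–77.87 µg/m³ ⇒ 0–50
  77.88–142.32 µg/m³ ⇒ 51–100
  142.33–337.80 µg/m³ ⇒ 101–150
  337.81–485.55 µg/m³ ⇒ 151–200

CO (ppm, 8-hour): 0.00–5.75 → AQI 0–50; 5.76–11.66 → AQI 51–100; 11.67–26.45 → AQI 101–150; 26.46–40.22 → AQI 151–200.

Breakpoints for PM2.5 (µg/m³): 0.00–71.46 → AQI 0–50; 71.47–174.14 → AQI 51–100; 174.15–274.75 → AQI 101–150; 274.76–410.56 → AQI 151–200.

NO₂: 913.39 lies in 837.19–1125.87, so I_lo=151, I_hi=200, C_lo=837.19, C_hi=1125.87.
(200−151)/(1125.87−837.19) × (913.39−837.19) + 151 = 49/288.68 × 76.20 + 151 ≈ 163.93 → 164.
PM10 157.61: bracket 142.33–337.80 → index 101–150; slope 49/195.47, offset 15.28.
AQI = 101 + 49/195.47·15.28 ≈ 104.83 ⇒ 105.
CO 8.35: bracket 5.76–11.66 → index 51–100; slope 49/5.90, offset 2.59.
AQI = 51 + 49/5.90·2.59 ≈ 72.51 ⇒ 73.
PM2.5 28.42: bracket 0.00–71.46 → index 0–50; slope 50/71.46, offset 28.42.
AQI = 0 + 50/71.46·28.42 ≈ 19.89 ⇒ 20.
Sub-indices: NO₂→164, PM10→105, CO→73, PM2.5→20. Ranked high→low: 164, 105, 73, 20. Second-highest sub-index = 105.

105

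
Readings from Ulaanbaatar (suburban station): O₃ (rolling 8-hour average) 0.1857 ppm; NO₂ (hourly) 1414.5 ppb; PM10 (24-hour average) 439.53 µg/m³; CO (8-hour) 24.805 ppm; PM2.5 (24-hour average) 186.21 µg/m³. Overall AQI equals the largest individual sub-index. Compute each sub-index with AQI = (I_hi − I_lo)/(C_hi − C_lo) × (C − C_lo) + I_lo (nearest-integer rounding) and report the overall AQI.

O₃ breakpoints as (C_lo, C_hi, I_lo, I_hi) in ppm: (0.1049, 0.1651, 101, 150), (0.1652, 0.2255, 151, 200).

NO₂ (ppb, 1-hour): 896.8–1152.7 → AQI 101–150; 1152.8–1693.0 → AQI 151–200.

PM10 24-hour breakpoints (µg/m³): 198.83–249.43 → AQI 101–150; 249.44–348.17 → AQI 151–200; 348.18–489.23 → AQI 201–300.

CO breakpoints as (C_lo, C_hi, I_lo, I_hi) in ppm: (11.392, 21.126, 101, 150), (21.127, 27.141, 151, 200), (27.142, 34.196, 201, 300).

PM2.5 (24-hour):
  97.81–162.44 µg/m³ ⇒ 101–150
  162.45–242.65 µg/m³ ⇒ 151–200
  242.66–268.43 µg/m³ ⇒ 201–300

265

O₃ 0.1857: bracket 0.1652–0.2255 → index 151–200; slope 49/0.0603, offset 0.0205.
AQI = 151 + 49/0.0603·0.0205 ≈ 167.66 ⇒ 168.
NO₂: 1414.5 lies in 1152.8–1693.0, so I_lo=151, I_hi=200, C_lo=1152.8, C_hi=1693.0.
(200−151)/(1693.0−1152.8) × (1414.5−1152.8) + 151 = 49/540.2 × 261.7 + 151 ≈ 174.74 → 175.
PM10 439.53: bracket 348.18–489.23 → index 201–300; slope 99/141.05, offset 91.35.
AQI = 201 + 99/141.05·91.35 ≈ 265.12 ⇒ 265.
CO 24.805: bracket 21.127–27.141 → index 151–200; slope 49/6.014, offset 3.678.
AQI = 151 + 49/6.014·3.678 ≈ 180.97 ⇒ 181.
PM2.5: 186.21 lies in 162.45–242.65, so I_lo=151, I_hi=200, C_lo=162.45, C_hi=242.65.
(200−151)/(242.65−162.45) × (186.21−162.45) + 151 = 49/80.20 × 23.76 + 151 ≈ 165.52 → 166.
Sub-indices: O₃→168, NO₂→175, PM10→265, CO→181, PM2.5→166. Overall AQI = max = 265; dominant pollutant is PM10.
AQI 265: Very Unhealthy.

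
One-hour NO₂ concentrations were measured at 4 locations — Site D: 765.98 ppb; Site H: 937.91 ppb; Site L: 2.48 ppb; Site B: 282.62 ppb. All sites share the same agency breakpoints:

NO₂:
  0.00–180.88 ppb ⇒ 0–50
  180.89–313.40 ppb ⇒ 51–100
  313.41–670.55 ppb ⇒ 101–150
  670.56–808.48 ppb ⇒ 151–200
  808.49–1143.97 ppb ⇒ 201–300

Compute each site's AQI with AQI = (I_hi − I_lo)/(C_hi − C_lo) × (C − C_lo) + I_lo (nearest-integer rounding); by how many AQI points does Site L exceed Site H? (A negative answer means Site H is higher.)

-238

Site D: row 670.56–808.48 (AQI 151–200). (200−151)·(765.98−670.56)/(808.48−670.56) + 151 = 49·95.42/137.92 + 151 ≈ 184.90 → 185.
Site H: 937.91 ∈ [808.49, 1143.97] ↔ index [201, 300].
201 + (937.91−808.49)·(300−201)/(1143.97−808.49) = 201 + 129.42·99/335.48 ≈ 239.19, so AQI = 239.
Site L: row 0.00–180.88 (AQI 0–50). (50−0)·(2.48−0.00)/(180.88−0.00) + 0 = 50·2.48/180.88 + 0 ≈ 0.69 → 1.
Site B 282.62: bracket 180.89–313.40 → index 51–100; slope 49/132.51, offset 101.73.
AQI = 51 + 49/132.51·101.73 ≈ 88.62 ⇒ 89.
AQIs: Site D=185, Site H=239, Site L=1, Site B=89. Site L (1) − Site H (239) = -238.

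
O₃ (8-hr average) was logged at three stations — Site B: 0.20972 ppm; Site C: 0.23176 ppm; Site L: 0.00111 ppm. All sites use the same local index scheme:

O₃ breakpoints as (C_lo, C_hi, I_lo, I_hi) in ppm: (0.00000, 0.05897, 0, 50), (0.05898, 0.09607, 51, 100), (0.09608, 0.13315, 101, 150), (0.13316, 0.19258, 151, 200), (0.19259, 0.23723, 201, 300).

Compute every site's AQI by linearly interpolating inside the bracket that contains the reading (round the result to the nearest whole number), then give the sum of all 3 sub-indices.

Site B: 0.20972 lies in 0.19259–0.23723, so I_lo=201, I_hi=300, C_lo=0.19259, C_hi=0.23723.
(300−201)/(0.23723−0.19259) × (0.20972−0.19259) + 201 = 99/0.04464 × 0.01713 + 201 ≈ 238.99 → 239.
Site C: 0.23176 lies in 0.19259–0.23723, so I_lo=201, I_hi=300, C_lo=0.19259, C_hi=0.23723.
(300−201)/(0.23723−0.19259) × (0.23176−0.19259) + 201 = 99/0.04464 × 0.03917 + 201 ≈ 287.87 → 288.
Site L: row 0.00000–0.05897 (AQI 0–50). (50−0)·(0.00111−0.00000)/(0.05897−0.00000) + 0 = 50·0.00111/0.05897 + 0 ≈ 0.94 → 1.
AQIs: Site B=239, Site C=288, Site L=1. Sum = 239 + 288 + 1 = 528.

528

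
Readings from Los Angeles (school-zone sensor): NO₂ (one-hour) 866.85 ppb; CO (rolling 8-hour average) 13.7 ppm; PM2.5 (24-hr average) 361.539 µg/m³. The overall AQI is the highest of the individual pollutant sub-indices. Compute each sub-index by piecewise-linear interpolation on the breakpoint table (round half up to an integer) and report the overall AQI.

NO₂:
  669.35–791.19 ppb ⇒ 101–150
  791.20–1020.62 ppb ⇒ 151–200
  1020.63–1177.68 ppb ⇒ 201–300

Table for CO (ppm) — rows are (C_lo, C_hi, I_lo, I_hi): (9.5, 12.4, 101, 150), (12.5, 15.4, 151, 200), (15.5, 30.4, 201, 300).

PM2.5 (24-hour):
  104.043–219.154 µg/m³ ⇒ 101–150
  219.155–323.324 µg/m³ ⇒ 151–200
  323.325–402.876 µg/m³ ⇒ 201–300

NO₂ 866.85: bracket 791.20–1020.62 → index 151–200; slope 49/229.42, offset 75.65.
AQI = 151 + 49/229.42·75.65 ≈ 167.16 ⇒ 167.
CO: row 12.5–15.4 (AQI 151–200). (200−151)·(13.7−12.5)/(15.4−12.5) + 151 = 49·1.2/2.9 + 151 ≈ 171.28 → 171.
PM2.5: 361.539 lies in 323.325–402.876, so I_lo=201, I_hi=300, C_lo=323.325, C_hi=402.876.
(300−201)/(402.876−323.325) × (361.539−323.325) + 201 = 99/79.551 × 38.214 + 201 ≈ 248.56 → 249.
Sub-indices: NO₂→167, CO→171, PM2.5→249. Overall AQI = max = 249; dominant pollutant is PM2.5.

249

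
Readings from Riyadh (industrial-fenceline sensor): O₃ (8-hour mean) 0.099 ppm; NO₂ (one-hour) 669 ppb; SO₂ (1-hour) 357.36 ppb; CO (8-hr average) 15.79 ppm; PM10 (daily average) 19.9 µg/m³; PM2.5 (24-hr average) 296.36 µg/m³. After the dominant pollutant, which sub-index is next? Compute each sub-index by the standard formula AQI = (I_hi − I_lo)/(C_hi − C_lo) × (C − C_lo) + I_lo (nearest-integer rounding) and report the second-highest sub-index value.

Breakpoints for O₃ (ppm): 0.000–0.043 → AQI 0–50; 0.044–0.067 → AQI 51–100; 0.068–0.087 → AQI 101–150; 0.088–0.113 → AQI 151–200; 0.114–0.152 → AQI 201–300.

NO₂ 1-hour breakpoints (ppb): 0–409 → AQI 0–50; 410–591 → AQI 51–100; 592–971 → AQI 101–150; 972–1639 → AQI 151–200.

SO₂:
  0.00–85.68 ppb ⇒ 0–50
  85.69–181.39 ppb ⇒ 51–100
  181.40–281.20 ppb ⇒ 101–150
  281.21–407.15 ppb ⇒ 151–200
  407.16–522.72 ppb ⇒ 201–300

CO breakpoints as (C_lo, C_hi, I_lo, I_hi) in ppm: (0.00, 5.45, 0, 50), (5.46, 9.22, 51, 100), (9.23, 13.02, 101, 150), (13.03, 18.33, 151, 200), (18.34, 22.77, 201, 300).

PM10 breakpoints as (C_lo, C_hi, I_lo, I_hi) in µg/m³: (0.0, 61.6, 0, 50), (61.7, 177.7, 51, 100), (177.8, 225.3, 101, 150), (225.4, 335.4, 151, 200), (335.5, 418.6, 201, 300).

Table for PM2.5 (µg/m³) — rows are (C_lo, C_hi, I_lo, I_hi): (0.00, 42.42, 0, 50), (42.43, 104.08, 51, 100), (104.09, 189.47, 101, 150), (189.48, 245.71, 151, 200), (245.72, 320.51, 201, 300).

181

O₃: row 0.088–0.113 (AQI 151–200). (200−151)·(0.099−0.088)/(0.113−0.088) + 151 = 49·0.011/0.025 + 151 ≈ 172.56 → 173.
NO₂: 669 lies in 592–971, so I_lo=101, I_hi=150, C_lo=592, C_hi=971.
(150−101)/(971−592) × (669−592) + 101 = 49/379 × 77 + 101 ≈ 110.96 → 111.
SO₂: row 281.21–407.15 (AQI 151–200). (200−151)·(357.36−281.21)/(407.15−281.21) + 151 = 49·76.15/125.94 + 151 ≈ 180.63 → 181.
CO: 15.79 lies in 13.03–18.33, so I_lo=151, I_hi=200, C_lo=13.03, C_hi=18.33.
(200−151)/(18.33−13.03) × (15.79−13.03) + 151 = 49/5.30 × 2.76 + 151 ≈ 176.52 → 177.
PM10: 19.9 ∈ [0.0, 61.6] ↔ index [0, 50].
0 + (19.9−0.0)·(50−0)/(61.6−0.0) = 0 + 19.9·50/61.6 ≈ 16.15, so AQI = 16.
PM2.5: 296.36 ∈ [245.72, 320.51] ↔ index [201, 300].
201 + (296.36−245.72)·(300−201)/(320.51−245.72) = 201 + 50.64·99/74.79 ≈ 268.03, so AQI = 268.
Sub-indices: O₃→173, NO₂→111, SO₂→181, CO→177, PM10→16, PM2.5→268. Ranked high→low: 268, 181, 177, 173, 111, 16. Second-highest sub-index = 181.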